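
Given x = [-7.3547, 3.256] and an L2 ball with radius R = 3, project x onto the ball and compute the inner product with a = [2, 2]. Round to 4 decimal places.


Step 1: Compute ||x|| (intermediates to 6 decimals).
||x|| = sqrt((-7.3547)^2 + 3.256^2) = 8.043205
Step 2: Project.
Since ||x|| > R, scale = R/||x|| = 3/8.043205 = 0.372986, proj(x) = scale * x
proj(x) = [-2.7432, 1.214442]
Step 3: Dot product.
a^T * proj(x) = 2*(-2.7432) + 2*1.214442 = -3.0575


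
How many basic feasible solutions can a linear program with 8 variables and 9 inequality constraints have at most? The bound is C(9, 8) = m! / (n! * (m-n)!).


Each vertex corresponds to some choice of n active constraints out of m, so the number of vertices is at most C(m, n) = m! / (n!(m-n)!).
m = 9, n = 8
Numerator: 9 * 8 * 7 * 6 * 5 * 4 * 3 * 2
Denominator: 8! = 40320
C(9, 8) = 9


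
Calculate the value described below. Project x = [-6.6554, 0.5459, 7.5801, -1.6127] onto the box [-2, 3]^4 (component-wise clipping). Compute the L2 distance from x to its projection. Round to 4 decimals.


Project each component onto [-2, 3].
clip(-6.6554) = -2.0, clip(0.5459) = 0.5459, clip(7.5801) = 3.0, clip(-1.6127) = -1.6127
Projection = [-2.0, 0.5459, 3.0, -1.6127]
Squared diffs: [21.6727, 0.0, 20.9773, 0.0]
Distance = sqrt(42.65) = 6.5307


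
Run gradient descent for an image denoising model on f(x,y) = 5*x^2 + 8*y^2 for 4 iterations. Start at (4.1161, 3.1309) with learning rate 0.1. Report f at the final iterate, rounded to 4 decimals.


Gradient descent on f(x,y) = 5*x^2 + 8*y^2.
Starting point: (4.1161, 3.1309), alpha = 0.1
Step 1: grad_x = 2*5*4.1161 = 41.161, grad_y = 2*8*3.1309 = 50.0944
  x_1 = 4.1161 - 0.1*41.161 = 0.0
  y_1 = 3.1309 - 0.1*50.0944 = -1.8785
Step 2: grad_x = 2*5*0.0 = 0.0, grad_y = 2*8*-1.8785 = -30.0566
  x_2 = 0.0 - 0.1*0.0 = 0.0
  y_2 = -1.8785 - 0.1*-30.0566 = 1.1271
Step 3: grad_x = 2*5*0.0 = 0.0, grad_y = 2*8*1.1271 = 18.034
  x_3 = 0.0 - 0.1*0.0 = 0.0
  y_3 = 1.1271 - 0.1*18.034 = -0.6763
Step 4: grad_x = 2*5*0.0 = 0.0, grad_y = 2*8*-0.6763 = -10.8204
  x_4 = 0.0 - 0.1*0.0 = 0.0
  y_4 = -0.6763 - 0.1*-10.8204 = 0.4058
f(0.0, 0.4058) = 5*0.0^2 + 8*0.4058^2 = 1.3172


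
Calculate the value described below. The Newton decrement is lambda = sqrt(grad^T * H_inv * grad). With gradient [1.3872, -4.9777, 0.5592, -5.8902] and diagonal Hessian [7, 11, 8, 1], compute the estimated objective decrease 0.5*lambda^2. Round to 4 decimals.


Step 1: H is diagonal, so H^(-1) * g = [0.1982, -0.4525, 0.0699, -5.8902].
Step 2: g^T H^(-1) g = sum_i g_i^2 / H_ii
  = (1.3872)^2/7 + (-4.9777)^2/11 + (0.5592)^2/8 + (-5.8902)^2/1
  = 0.2749 + 2.2525 + 0.0391 + 34.6945 = 37.2609
Step 3: Objective decrease = 0.5 * g^T H^(-1) g = 18.6305


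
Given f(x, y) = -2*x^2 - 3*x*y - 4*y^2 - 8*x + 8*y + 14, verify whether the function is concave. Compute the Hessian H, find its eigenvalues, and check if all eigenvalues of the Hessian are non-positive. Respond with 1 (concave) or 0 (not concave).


The Hessian of f(x,y) = -2*x^2 - 3*x*y - 4*y^2 - 8*x + 8*y + 14 is:
H = [[-4, -3], [-3, -8]]
Trace = -4 - 8 = -12
Determinant = -4*-8 - (-3)^2 = 23
Discriminant = (-12)^2 - 4*23 = 52.0
Eigenvalues: lambda_1 = -9.6056, lambda_2 = -2.3944
The function is concave.

1


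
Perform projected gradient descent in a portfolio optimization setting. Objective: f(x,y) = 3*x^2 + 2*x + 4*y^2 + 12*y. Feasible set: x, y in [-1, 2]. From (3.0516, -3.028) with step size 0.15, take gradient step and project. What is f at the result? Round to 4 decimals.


Step 1: Compute gradient at (3.0516, -3.028).
grad_x = 2*3*3.0516 + 2 = 20.3096
grad_y = 2*4*-3.028 + 12 = -12.224
Step 2: Gradient step.
x_raw = 3.0516 - 0.15*20.3096 = 0.0052
y_raw = -3.028 - 0.15*-12.224 = -1.1944
Step 3: Project onto [-1, 2].
x_proj = clip(0.0052) = 0.0052
y_proj = clip(-1.1944) = -1.0
Step 4: Evaluate f.
f(0.0052, -1.0) = -7.9896


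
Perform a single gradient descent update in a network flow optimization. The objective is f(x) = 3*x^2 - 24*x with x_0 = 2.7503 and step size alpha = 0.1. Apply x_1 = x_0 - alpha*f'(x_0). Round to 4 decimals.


We compute the gradient at x_0 and apply the update.
f'(x) = 6*x - 24
f'(2.7503) = 6*2.7503 - 24 = -7.4982
x_1 = 2.7503 - 0.1*-7.4982 = 3.5001


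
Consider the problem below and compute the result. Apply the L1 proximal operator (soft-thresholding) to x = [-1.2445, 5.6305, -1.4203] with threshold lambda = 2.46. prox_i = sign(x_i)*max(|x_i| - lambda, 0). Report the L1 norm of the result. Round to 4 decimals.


Soft-thresholding with lambda = 2.46:
prox(-1.2445) = sign(-1.2445)*max(|-1.2445| - 2.46, 0) = 0.0
prox(5.6305) = sign(5.6305)*max(|5.6305| - 2.46, 0) = 3.1705
prox(-1.4203) = sign(-1.4203)*max(|-1.4203| - 2.46, 0) = 0.0
prox(x) = [0.0, 3.1705, 0.0]
||prox(x)||_1 = 0.0 + 3.1705 + 0.0 = 3.1705


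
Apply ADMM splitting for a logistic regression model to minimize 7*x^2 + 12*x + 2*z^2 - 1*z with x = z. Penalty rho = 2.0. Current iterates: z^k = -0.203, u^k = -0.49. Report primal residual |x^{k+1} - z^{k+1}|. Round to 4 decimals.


ADMM iteration with rho = 2.0, z^k = -0.203, u^k = -0.49
Step 1: x-update.
Minimize 7*x^2 + 12*x + (2.0/2)*(x + 0.203 - 0.49)^2
FOC: (2*7 + 2.0)*x = -12 + 2.0*(-0.203 + 0.49)
x^{k+1} = -0.7141
Step 2: z-update.
Minimize 2*z^2 - 1*z + (2.0/2)*(-0.7141 - z - 0.49)^2
FOC: (2*2 + 2.0)*z = 1 + 2.0*(-0.7141 - 0.49)
z^{k+1} = -0.2347
Step 3: u-update.
u^{k+1} = -0.49 - 0.7141 + 0.2347 = -0.9694
Step 4: Primal residual = |-0.7141 + 0.2347| = 0.4794


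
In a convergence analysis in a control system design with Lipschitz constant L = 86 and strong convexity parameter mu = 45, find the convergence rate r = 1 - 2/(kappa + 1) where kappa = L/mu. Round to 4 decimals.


Step 1: Compute the condition number.
kappa = L/mu = 86/45 = 1.9111
Step 2: Compute the convergence rate.
r = 1 - 2/(kappa + 1) = 1 - 2*mu/(L + mu) = (L - mu)/(L + mu) = 41/131 = 0.313


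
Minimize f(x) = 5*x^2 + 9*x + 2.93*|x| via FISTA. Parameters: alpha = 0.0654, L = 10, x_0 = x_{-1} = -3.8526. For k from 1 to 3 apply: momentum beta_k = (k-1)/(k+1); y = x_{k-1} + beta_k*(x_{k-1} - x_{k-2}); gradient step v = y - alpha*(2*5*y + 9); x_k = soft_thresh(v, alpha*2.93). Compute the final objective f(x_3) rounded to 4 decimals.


FISTA on f(x) = 5*x^2 + 9*x + 2.93*|x|
L = 10, alpha = 0.0654
Iteration 1: beta = 0.0, y = -3.8526 + 0.0*(-3.8526 + 3.8526) = -3.8526
  grad(y) = -29.526, v = y - alpha*grad = -1.9216
  prox(v) = soft_thresh(-1.9216, 0.1916) = -1.73
Iteration 2: beta = 0.3333, y = -1.73 + 0.3333*(-1.73 + 3.8526) = -1.0224
  grad(y) = -1.2244, v = y - alpha*grad = -0.9424
  prox(v) = soft_thresh(-0.9424, 0.1916) = -0.7507
Iteration 3: beta = 0.5, y = -0.7507 + 0.5*(-0.7507 + 1.73) = -0.2611
  grad(y) = 6.3888, v = y - alpha*grad = -0.6789
  prox(v) = soft_thresh(-0.6789, 0.1916) = -0.4873
f(x_3) = 5*(-0.4873)^2 + 9*(-0.4873) + 2.93*|-0.4873| = -1.7706


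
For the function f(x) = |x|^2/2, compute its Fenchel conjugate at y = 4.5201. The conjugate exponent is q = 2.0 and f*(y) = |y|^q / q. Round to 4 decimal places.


The conjugate exponent q satisfies 1/p + 1/q = 1.
p = 2, so q = 2/(2 - 1) = 2.0
|y|^q = 4.5201^2.0 = 20.4313
f*(4.5201) = 20.4313 / 2.0 = 10.2157


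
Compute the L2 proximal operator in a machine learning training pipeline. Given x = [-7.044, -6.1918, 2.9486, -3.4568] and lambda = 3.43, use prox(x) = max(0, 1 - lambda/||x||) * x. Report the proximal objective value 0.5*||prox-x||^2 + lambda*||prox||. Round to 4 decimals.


Step 1: Compute ||x||.
||x|| = 10.4211
Step 2: Compute scaling factor.
scale = max(0, 1 - 3.43/10.4211) = 0.6709
Step 3: prox(x) = [-4.7255, -4.1538, 1.9781, -2.319]
||prox(x)|| = 6.9911
Step 4: Proximal objective.
0.5*||prox-x||^2 = 5.8825
lambda*||prox|| = 23.9795
Total = 29.862


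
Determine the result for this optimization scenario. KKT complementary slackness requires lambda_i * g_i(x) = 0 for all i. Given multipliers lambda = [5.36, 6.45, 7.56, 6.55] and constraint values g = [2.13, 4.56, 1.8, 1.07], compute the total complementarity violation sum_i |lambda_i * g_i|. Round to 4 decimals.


KKT complementary slackness check:
lambda_1 * g_1 = 5.36 * 2.13 = 11.4168
lambda_2 * g_2 = 6.45 * 4.56 = 29.412
lambda_3 * g_3 = 7.56 * 1.8 = 13.608
lambda_4 * g_4 = 6.55 * 1.07 = 7.0085
Total violation = 11.4168 + 29.412 + 13.608 + 7.0085 = 61.4453


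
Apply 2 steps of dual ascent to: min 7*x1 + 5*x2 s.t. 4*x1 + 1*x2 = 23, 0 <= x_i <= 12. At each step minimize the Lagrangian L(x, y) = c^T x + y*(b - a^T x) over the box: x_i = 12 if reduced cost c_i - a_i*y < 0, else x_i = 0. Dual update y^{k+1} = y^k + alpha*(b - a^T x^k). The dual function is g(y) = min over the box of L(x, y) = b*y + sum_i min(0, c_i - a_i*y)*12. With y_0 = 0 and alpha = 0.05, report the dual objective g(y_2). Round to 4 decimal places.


Dual ascent for LP: min 7*x1 + 5*x2, 4*x1 + 1*x2 = 23, 0 <= x_i <= 12
Step 1: y^k = 0.0, reduced costs: (7.0, 5.0)
  x^k = (0.0, 0.0), subgradient = b - a^T x = 23.0
  y^{k+1} = 0.0 + 0.05*23.0 = 1.15
Step 2: y^k = 1.15, reduced costs: (2.4, 3.85)
  x^k = (0.0, 0.0), subgradient = b - a^T x = 23.0
  y^{k+1} = 1.15 + 0.05*23.0 = 2.3
Dual objective at y_2 = 2.3: reduced costs (-2.2, 2.7), box minimizer x = (12.0, 0.0)
g(y_2) = b*y + (c1 - a1*y)*x1 + (c2 - a2*y)*x2 = 23*2.3 + (-2.2)*12.0 + 2.7*0.0 = 52.9 - 26.4 + 0.0 = 26.5


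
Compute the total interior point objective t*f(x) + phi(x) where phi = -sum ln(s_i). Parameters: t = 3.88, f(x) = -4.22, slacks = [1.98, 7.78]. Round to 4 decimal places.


Step 1: Compute log-barrier.
ln values: [0.6831, 2.0516]
phi = -(0.6831 + 2.0516) = -2.7347
Step 2: Compute augmented objective.
t*f(x) = 3.88*-4.22 = -16.3736
Total = -16.3736 - 2.7347 = -19.1083


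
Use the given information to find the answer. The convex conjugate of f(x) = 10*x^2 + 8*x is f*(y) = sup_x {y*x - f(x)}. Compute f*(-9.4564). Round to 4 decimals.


f*(y) = sup_x {y*x - a*x^2 - b*x} = sup_x {(y-b)*x - a*x^2}
FOC: (y - b) - 2a*x = 0 => x* = (y - b)/(2a)
x* = (-9.4564 - 8)/(2*10) = -0.8728
f*(-9.4564) = (y-b)^2/(4a) = (-9.4564 - 8)^2/(4*10)
= 304.7259/40 = 7.6181


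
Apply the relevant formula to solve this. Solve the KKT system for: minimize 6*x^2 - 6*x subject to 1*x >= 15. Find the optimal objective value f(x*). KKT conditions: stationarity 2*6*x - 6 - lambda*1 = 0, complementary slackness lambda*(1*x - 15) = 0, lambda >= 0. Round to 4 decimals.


Step 1: Try lambda = 0 (constraint inactive).
x_unc = 6/(2*6) = 0.5
Check: 1*0.5 = 0.5 < 15 -- violated!
Step 2: Constraint must be active: 1*x = 15
x* = 15/1 = 15.0
lambda = (2*6*15.0 - 6)/1 = 174.0
Step 3: Compute optimal value.
f(x*) = 6*15.0^2 - 6*15.0 = 1260.0


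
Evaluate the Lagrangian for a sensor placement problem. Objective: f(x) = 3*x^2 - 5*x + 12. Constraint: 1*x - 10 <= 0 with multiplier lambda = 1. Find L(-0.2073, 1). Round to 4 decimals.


Step 1: Evaluate f(x).
f(-0.2073) = 3*(-0.2073)^2 - 5*(-0.2073) + 12 = 13.1654
Step 2: Evaluate g(x).
g(-0.2073) = 1*-0.2073 - 10 = -10.2073
Step 3: Compute Lagrangian.
L = 13.1654 + 1*-10.2073 = 2.9581


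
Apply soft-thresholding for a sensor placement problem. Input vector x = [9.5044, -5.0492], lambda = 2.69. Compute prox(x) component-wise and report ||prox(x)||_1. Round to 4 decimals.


Soft-thresholding with lambda = 2.69:
prox(9.5044) = sign(9.5044)*max(|9.5044| - 2.69, 0) = 6.8144
prox(-5.0492) = sign(-5.0492)*max(|-5.0492| - 2.69, 0) = -2.3592
prox(x) = [6.8144, -2.3592]
||prox(x)||_1 = 6.8144 + 2.3592 = 9.1736


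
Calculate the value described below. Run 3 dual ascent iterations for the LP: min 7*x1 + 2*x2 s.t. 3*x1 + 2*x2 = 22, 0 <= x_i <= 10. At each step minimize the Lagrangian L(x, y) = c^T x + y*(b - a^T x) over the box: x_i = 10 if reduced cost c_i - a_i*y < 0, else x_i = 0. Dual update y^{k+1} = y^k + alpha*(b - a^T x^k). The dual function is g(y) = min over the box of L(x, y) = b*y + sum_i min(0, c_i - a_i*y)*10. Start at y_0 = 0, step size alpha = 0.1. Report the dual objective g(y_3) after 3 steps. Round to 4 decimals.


Dual ascent for LP: min 7*x1 + 2*x2, 3*x1 + 2*x2 = 22, 0 <= x_i <= 10
Step 1: y^k = 0.0, reduced costs: (7.0, 2.0)
  x^k = (0.0, 0.0), subgradient = b - a^T x = 22.0
  y^{k+1} = 0.0 + 0.1*22.0 = 2.2
Step 2: y^k = 2.2, reduced costs: (0.4, -2.4)
  x^k = (0.0, 10.0), subgradient = b - a^T x = 2.0
  y^{k+1} = 2.2 + 0.1*2.0 = 2.4
Step 3: y^k = 2.4, reduced costs: (-0.2, -2.8)
  x^k = (10.0, 10.0), subgradient = b - a^T x = -28.0
  y^{k+1} = 2.4 + 0.1*-28.0 = -0.4
Dual objective at y_3 = -0.4: reduced costs (8.2, 2.8), box minimizer x = (0.0, 0.0)
g(y_3) = b*y + (c1 - a1*y)*x1 + (c2 - a2*y)*x2 = 22*(-0.4) + 8.2*0.0 + 2.8*0.0 = -8.8 + 0.0 + 0.0 = -8.8


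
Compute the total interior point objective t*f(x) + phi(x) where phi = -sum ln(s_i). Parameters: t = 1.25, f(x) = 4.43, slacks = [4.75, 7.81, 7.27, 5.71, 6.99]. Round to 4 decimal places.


Step 1: Compute log-barrier.
ln values: [1.5581, 2.0554, 1.9838, 1.7422, 1.9445]
phi = -(1.5581 + 2.0554 + 1.9838 + 1.7422 + 1.9445) = -9.284
Step 2: Compute augmented objective.
t*f(x) = 1.25*4.43 = 5.5375
Total = 5.5375 - 9.284 = -3.7465


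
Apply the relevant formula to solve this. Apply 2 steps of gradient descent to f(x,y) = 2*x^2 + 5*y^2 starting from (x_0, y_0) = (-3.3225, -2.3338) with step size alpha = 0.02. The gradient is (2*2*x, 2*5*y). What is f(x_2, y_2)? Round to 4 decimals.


Gradient descent on f(x,y) = 2*x^2 + 5*y^2.
Starting point: (-3.3225, -2.3338), alpha = 0.02
Step 1: grad_x = 2*2*-3.3225 = -13.29, grad_y = 2*5*-2.3338 = -23.338
  x_1 = -3.3225 - 0.02*-13.29 = -3.0567
  y_1 = -2.3338 - 0.02*-23.338 = -1.867
Step 2: grad_x = 2*2*-3.0567 = -12.2268, grad_y = 2*5*-1.867 = -18.6704
  x_2 = -3.0567 - 0.02*-12.2268 = -2.8122
  y_2 = -1.867 - 0.02*-18.6704 = -1.4936
f(-2.8122, -1.4936) = 2*(-2.8122)^2 + 5*(-1.4936)^2 = 26.9712


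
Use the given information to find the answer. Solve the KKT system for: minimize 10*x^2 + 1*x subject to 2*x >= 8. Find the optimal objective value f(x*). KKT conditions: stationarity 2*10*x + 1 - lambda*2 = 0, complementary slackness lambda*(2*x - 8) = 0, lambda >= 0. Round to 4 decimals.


Step 1: Try lambda = 0 (constraint inactive).
x_unc = -1/(2*10) = -0.05
Check: 2*-0.05 = -0.1 < 8 -- violated!
Step 2: Constraint must be active: 2*x = 8
x* = 8/2 = 4.0
lambda = (2*10*4.0 + 1)/2 = 40.5
Step 3: Compute optimal value.
f(x*) = 10*4.0^2 + 1*4.0 = 164.0


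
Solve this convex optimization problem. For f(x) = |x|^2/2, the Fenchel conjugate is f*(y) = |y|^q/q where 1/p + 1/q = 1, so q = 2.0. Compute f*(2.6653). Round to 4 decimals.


The conjugate exponent q satisfies 1/p + 1/q = 1.
p = 2, so q = 2/(2 - 1) = 2.0
|y|^q = 2.6653^2.0 = 7.1038
f*(2.6653) = 7.1038 / 2.0 = 3.5519


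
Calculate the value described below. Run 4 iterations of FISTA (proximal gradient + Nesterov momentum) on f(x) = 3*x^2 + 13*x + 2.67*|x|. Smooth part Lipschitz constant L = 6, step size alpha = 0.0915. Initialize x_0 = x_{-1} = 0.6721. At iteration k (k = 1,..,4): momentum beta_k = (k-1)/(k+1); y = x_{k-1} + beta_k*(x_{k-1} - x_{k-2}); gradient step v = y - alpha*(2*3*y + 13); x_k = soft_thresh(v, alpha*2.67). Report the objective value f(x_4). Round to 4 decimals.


FISTA on f(x) = 3*x^2 + 13*x + 2.67*|x|
L = 6, alpha = 0.0915
Iteration 1: beta = 0.0, y = 0.6721 + 0.0*(0.6721 - 0.6721) = 0.6721
  grad(y) = 17.0326, v = y - alpha*grad = -0.8864
  prox(v) = soft_thresh(-0.8864, 0.2443) = -0.6421
Iteration 2: beta = 0.3333, y = -0.6421 + 0.3333*(-0.6421 - 0.6721) = -1.0801
  grad(y) = 6.5192, v = y - alpha*grad = -1.6766
  prox(v) = soft_thresh(-1.6766, 0.2443) = -1.4323
Iteration 3: beta = 0.5, y = -1.4323 + 0.5*(-1.4323 + 0.6421) = -1.8275
  grad(y) = 2.0352, v = y - alpha*grad = -2.0137
  prox(v) = soft_thresh(-2.0137, 0.2443) = -1.7694
Iteration 4: beta = 0.6, y = -1.7694 + 0.6*(-1.7694 + 1.4323) = -1.9716
  grad(y) = 1.1703, v = y - alpha*grad = -2.0787
  prox(v) = soft_thresh(-2.0787, 0.2443) = -1.8344
f(x_4) = 3*(-1.8344)^2 + 13*(-1.8344) + 2.67*|-1.8344| = -8.8543


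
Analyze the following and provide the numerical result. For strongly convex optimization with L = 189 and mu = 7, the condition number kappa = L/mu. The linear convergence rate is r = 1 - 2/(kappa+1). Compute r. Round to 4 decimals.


Step 1: Compute the condition number.
kappa = L/mu = 189/7 = 27.0
Step 2: Compute the convergence rate.
r = 1 - 2/(kappa + 1) = 1 - 2*mu/(L + mu) = (L - mu)/(L + mu) = 182/196 = 0.9286


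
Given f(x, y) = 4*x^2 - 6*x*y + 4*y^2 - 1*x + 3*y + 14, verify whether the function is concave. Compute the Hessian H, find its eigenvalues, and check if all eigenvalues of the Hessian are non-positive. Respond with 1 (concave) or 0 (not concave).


The Hessian of f(x,y) = 4*x^2 - 6*x*y + 4*y^2 - 1*x + 3*y + 14 is:
H = [[8, -6], [-6, 8]]
Trace = 8 + 8 = 16
Determinant = 8*8 - (-6)^2 = 28
Discriminant = (16)^2 - 4*28 = 144.0
Eigenvalues: lambda_1 = 2.0, lambda_2 = 14.0
The function is not concave.

0


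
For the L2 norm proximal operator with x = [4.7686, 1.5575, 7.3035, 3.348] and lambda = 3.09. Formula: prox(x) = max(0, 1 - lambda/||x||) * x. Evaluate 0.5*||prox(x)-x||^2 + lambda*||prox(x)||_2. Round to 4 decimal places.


Step 1: Compute ||x||.
||x|| = 9.4718
Step 2: Compute scaling factor.
scale = max(0, 1 - 3.09/9.4718) = 0.6738
Step 3: prox(x) = [3.2129, 1.0494, 4.9209, 2.2558]
||prox(x)|| = 6.3818
Step 4: Proximal objective.
0.5*||prox-x||^2 = 4.7741
lambda*||prox|| = 19.7198
Total = 24.4939


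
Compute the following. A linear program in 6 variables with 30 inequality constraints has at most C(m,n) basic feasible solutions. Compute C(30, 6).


Each vertex corresponds to some choice of n active constraints out of m, so the number of vertices is at most C(m, n) = m! / (n!(m-n)!).
m = 30, n = 6
Numerator: 30 * 29 * 28 * 27 * 26 * 25
Denominator: 6! = 720
C(30, 6) = 593775


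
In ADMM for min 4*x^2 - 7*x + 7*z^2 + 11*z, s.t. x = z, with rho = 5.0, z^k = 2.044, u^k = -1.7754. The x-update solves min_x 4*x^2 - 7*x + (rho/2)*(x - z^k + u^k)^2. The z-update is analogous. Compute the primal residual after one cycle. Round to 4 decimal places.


ADMM iteration with rho = 5.0, z^k = 2.044, u^k = -1.7754
Step 1: x-update.
Minimize 4*x^2 - 7*x + (5.0/2)*(x - 2.044 - 1.7754)^2
FOC: (2*4 + 5.0)*x = 7 + 5.0*(2.044 + 1.7754)
x^{k+1} = 2.0075
Step 2: z-update.
Minimize 7*z^2 + 11*z + (5.0/2)*(2.0075 - z - 1.7754)^2
FOC: (2*7 + 5.0)*z = -11 + 5.0*(2.0075 - 1.7754)
z^{k+1} = -0.5179
Step 3: u-update.
u^{k+1} = -1.7754 + 2.0075 + 0.5179 = 0.7499
Step 4: Primal residual = |2.0075 + 0.5179| = 2.5253


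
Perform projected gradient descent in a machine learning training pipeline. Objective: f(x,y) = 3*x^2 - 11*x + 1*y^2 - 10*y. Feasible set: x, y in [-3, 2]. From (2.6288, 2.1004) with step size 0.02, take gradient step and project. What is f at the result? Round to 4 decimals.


Step 1: Compute gradient at (2.6288, 2.1004).
grad_x = 2*3*2.6288 - 11 = 4.7728
grad_y = 2*1*2.1004 - 10 = -5.7992
Step 2: Gradient step.
x_raw = 2.6288 - 0.02*4.7728 = 2.5333
y_raw = 2.1004 - 0.02*-5.7992 = 2.2164
Step 3: Project onto [-3, 2].
x_proj = clip(2.5333) = 2.0
y_proj = clip(2.2164) = 2.0
Step 4: Evaluate f.
f(2.0, 2.0) = -26.0


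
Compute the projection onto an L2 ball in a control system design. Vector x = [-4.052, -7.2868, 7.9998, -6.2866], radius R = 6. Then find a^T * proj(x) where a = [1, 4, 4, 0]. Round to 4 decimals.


Step 1: Compute ||x|| (intermediates to 6 decimals).
||x|| = sqrt((-4.052)^2 + (-7.2868)^2 + 7.9998^2 + (-6.2866)^2) = 13.15425
Step 2: Project.
Since ||x|| > R, scale = R/||x|| = 6/13.15425 = 0.456126, proj(x) = scale * x
proj(x) = [-1.848223, -3.323699, 3.648917, -2.867482]
Step 3: Dot product.
a^T * proj(x) = 1*(-1.848223) + 4*(-3.323699) + 4*3.648917 + 0*(-2.867482) = -0.5474


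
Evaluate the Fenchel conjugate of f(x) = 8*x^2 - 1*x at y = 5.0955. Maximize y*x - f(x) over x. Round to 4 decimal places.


f*(y) = sup_x {y*x - a*x^2 - b*x} = sup_x {(y-b)*x - a*x^2}
FOC: (y - b) - 2a*x = 0 => x* = (y - b)/(2a)
x* = (5.0955 + 1)/(2*8) = 0.381
f*(5.0955) = (y-b)^2/(4a) = (5.0955 + 1)^2/(4*8)
= 37.1551/32 = 1.1611


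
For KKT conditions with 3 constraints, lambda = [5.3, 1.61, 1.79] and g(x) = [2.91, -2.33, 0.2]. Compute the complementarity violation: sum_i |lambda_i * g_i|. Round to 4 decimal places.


KKT complementary slackness check:
lambda_1 * g_1 = 5.3 * 2.91 = 15.423
lambda_2 * g_2 = 1.61 * -2.33 = -3.7513
lambda_3 * g_3 = 1.79 * 0.2 = 0.358
Total violation = 15.423 + 3.7513 + 0.358 = 19.5323


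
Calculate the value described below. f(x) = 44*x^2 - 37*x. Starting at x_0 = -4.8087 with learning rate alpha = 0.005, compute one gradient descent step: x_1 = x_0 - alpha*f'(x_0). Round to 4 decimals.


We compute the gradient at x_0 and apply the update.
f'(x) = 88*x - 37
f'(-4.8087) = 88*-4.8087 - 37 = -460.1656
x_1 = -4.8087 - 0.005*-460.1656 = -2.5079


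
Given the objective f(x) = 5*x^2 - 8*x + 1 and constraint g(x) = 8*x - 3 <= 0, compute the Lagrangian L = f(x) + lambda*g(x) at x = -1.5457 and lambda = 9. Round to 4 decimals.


Step 1: Evaluate f(x).
f(-1.5457) = 5*(-1.5457)^2 - 8*(-1.5457) + 1 = 25.3115
Step 2: Evaluate g(x).
g(-1.5457) = 8*-1.5457 - 3 = -15.3656
Step 3: Compute Lagrangian.
L = 25.3115 + 9*-15.3656 = -112.9789


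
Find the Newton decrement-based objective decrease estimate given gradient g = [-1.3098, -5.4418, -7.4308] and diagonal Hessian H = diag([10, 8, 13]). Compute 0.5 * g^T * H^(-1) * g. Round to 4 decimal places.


Step 1: H is diagonal, so H^(-1) * g = [-0.131, -0.6802, -0.5716].
Step 2: g^T H^(-1) g = sum_i g_i^2 / H_ii
  = (-1.3098)^2/10 + (-5.4418)^2/8 + (-7.4308)^2/13
  = 0.1716 + 3.7016 + 4.2474 = 8.1207
Step 3: Objective decrease = 0.5 * g^T H^(-1) g = 4.0603


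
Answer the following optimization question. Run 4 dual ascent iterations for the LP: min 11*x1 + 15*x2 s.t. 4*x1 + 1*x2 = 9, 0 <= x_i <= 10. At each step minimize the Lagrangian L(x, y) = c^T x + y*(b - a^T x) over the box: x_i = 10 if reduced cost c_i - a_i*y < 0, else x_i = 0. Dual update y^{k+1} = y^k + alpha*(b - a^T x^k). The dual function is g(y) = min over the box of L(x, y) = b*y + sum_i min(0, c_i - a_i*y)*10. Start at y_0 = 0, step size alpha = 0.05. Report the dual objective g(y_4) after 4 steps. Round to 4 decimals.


Dual ascent for LP: min 11*x1 + 15*x2, 4*x1 + 1*x2 = 9, 0 <= x_i <= 10
Step 1: y^k = 0.0, reduced costs: (11.0, 15.0)
  x^k = (0.0, 0.0), subgradient = b - a^T x = 9.0
  y^{k+1} = 0.0 + 0.05*9.0 = 0.45
Step 2: y^k = 0.45, reduced costs: (9.2, 14.55)
  x^k = (0.0, 0.0), subgradient = b - a^T x = 9.0
  y^{k+1} = 0.45 + 0.05*9.0 = 0.9
Step 3: y^k = 0.9, reduced costs: (7.4, 14.1)
  x^k = (0.0, 0.0), subgradient = b - a^T x = 9.0
  y^{k+1} = 0.9 + 0.05*9.0 = 1.35
Step 4: y^k = 1.35, reduced costs: (5.6, 13.65)
  x^k = (0.0, 0.0), subgradient = b - a^T x = 9.0
  y^{k+1} = 1.35 + 0.05*9.0 = 1.8
Dual objective at y_4 = 1.8: reduced costs (3.8, 13.2), box minimizer x = (0.0, 0.0)
g(y_4) = b*y + (c1 - a1*y)*x1 + (c2 - a2*y)*x2 = 9*1.8 + 3.8*0.0 + 13.2*0.0 = 16.2 + 0.0 + 0.0 = 16.2


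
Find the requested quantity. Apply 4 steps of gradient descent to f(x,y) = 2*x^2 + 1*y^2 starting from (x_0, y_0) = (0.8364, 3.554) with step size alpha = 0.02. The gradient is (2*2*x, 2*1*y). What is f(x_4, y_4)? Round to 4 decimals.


Gradient descent on f(x,y) = 2*x^2 + 1*y^2.
Starting point: (0.8364, 3.554), alpha = 0.02
Step 1: grad_x = 2*2*0.8364 = 3.3456, grad_y = 2*1*3.554 = 7.108
  x_1 = 0.8364 - 0.02*3.3456 = 0.7695
  y_1 = 3.554 - 0.02*7.108 = 3.4118
Step 2: grad_x = 2*2*0.7695 = 3.078, grad_y = 2*1*3.4118 = 6.8237
  x_2 = 0.7695 - 0.02*3.078 = 0.7079
  y_2 = 3.4118 - 0.02*6.8237 = 3.2754
Step 3: grad_x = 2*2*0.7079 = 2.8317, grad_y = 2*1*3.2754 = 6.5507
  x_3 = 0.7079 - 0.02*2.8317 = 0.6513
  y_3 = 3.2754 - 0.02*6.5507 = 3.1444
Step 4: grad_x = 2*2*0.6513 = 2.6052, grad_y = 2*1*3.1444 = 6.2887
  x_4 = 0.6513 - 0.02*2.6052 = 0.5992
  y_4 = 3.1444 - 0.02*6.2887 = 3.0186
f(0.5992, 3.0186) = 2*0.5992^2 + 1*3.0186^2 = 9.8299


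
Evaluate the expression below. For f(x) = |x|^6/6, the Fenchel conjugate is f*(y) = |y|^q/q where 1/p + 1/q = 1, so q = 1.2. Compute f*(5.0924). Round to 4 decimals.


The conjugate exponent q satisfies 1/p + 1/q = 1.
p = 6, so q = 6/(6 - 1) = 1.2
|y|^q = 5.0924^1.2 = 7.0519
f*(5.0924) = 7.0519 / 1.2 = 5.8766


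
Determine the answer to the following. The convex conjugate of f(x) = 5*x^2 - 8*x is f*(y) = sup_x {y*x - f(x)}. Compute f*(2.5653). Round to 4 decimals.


f*(y) = sup_x {y*x - a*x^2 - b*x} = sup_x {(y-b)*x - a*x^2}
FOC: (y - b) - 2a*x = 0 => x* = (y - b)/(2a)
x* = (2.5653 + 8)/(2*5) = 1.0565
f*(2.5653) = (y-b)^2/(4a) = (2.5653 + 8)^2/(4*5)
= 111.6256/20 = 5.5813


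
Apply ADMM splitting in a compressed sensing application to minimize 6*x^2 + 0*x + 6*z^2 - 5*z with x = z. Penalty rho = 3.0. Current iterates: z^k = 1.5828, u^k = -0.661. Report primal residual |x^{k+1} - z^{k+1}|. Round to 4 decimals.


ADMM iteration with rho = 3.0, z^k = 1.5828, u^k = -0.661
Step 1: x-update.
Minimize 6*x^2 + 0*x + (3.0/2)*(x - 1.5828 - 0.661)^2
FOC: (2*6 + 3.0)*x = 0 + 3.0*(1.5828 + 0.661)
x^{k+1} = 0.4488
Step 2: z-update.
Minimize 6*z^2 - 5*z + (3.0/2)*(0.4488 - z - 0.661)^2
FOC: (2*6 + 3.0)*z = 5 + 3.0*(0.4488 - 0.661)
z^{k+1} = 0.2909
Step 3: u-update.
u^{k+1} = -0.661 + 0.4488 - 0.2909 = -0.5031
Step 4: Primal residual = |0.4488 - 0.2909| = 0.1579


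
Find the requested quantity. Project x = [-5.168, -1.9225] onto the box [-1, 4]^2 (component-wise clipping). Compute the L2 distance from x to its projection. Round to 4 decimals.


Project each component onto [-1, 4].
clip(-5.168) = -1.0, clip(-1.9225) = -1.0
Projection = [-1.0, -1.0]
Squared diffs: [17.3722, 0.851]
Distance = sqrt(18.2232) = 4.2689


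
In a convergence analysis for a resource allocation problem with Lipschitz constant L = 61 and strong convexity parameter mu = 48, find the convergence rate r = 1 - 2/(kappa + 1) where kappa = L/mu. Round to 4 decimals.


Step 1: Compute the condition number.
kappa = L/mu = 61/48 = 1.2708
Step 2: Compute the convergence rate.
r = 1 - 2/(kappa + 1) = 1 - 2*mu/(L + mu) = (L - mu)/(L + mu) = 13/109 = 0.1193


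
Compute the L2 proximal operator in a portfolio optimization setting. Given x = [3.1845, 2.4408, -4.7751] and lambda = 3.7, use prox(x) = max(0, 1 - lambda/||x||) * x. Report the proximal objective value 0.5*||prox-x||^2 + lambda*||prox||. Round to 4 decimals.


Step 1: Compute ||x||.
||x|| = 6.237
Step 2: Compute scaling factor.
scale = max(0, 1 - 3.7/6.237) = 0.4068
Step 3: prox(x) = [1.2953, 0.9928, -1.9423]
||prox(x)|| = 2.537
Step 4: Proximal objective.
0.5*||prox-x||^2 = 6.845
lambda*||prox|| = 9.3869
Total = 16.2319


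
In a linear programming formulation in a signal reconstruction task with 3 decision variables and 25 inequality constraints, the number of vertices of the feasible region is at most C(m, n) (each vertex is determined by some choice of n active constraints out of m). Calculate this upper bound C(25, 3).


Each vertex corresponds to some choice of n active constraints out of m, so the number of vertices is at most C(m, n) = m! / (n!(m-n)!).
m = 25, n = 3
Numerator: 25 * 24 * 23
Denominator: 3! = 6
C(25, 3) = 2300


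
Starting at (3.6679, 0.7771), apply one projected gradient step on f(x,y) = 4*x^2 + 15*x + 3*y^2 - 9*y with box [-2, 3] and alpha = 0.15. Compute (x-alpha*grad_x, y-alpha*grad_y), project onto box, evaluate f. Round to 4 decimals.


Step 1: Compute gradient at (3.6679, 0.7771).
grad_x = 2*4*3.6679 + 15 = 44.3432
grad_y = 2*3*0.7771 - 9 = -4.3374
Step 2: Gradient step.
x_raw = 3.6679 - 0.15*44.3432 = -2.9836
y_raw = 0.7771 - 0.15*-4.3374 = 1.4277
Step 3: Project onto [-2, 3].
x_proj = clip(-2.9836) = -2.0
y_proj = clip(1.4277) = 1.4277
Step 4: Evaluate f.
f(-2.0, 1.4277) = -20.7343


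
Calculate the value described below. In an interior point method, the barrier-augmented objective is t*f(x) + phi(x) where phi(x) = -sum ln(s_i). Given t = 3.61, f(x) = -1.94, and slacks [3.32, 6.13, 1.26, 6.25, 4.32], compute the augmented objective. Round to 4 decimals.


Step 1: Compute log-barrier.
ln values: [1.2, 1.8132, 0.2311, 1.8326, 1.4633]
phi = -(1.2 + 1.8132 + 0.2311 + 1.8326 + 1.4633) = -6.5401
Step 2: Compute augmented objective.
t*f(x) = 3.61*-1.94 = -7.0034
Total = -7.0034 - 6.5401 = -13.5435


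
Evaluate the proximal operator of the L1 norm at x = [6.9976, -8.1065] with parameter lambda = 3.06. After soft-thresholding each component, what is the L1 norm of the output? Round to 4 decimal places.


Soft-thresholding with lambda = 3.06:
prox(6.9976) = sign(6.9976)*max(|6.9976| - 3.06, 0) = 3.9376
prox(-8.1065) = sign(-8.1065)*max(|-8.1065| - 3.06, 0) = -5.0465
prox(x) = [3.9376, -5.0465]
||prox(x)||_1 = 3.9376 + 5.0465 = 8.9841


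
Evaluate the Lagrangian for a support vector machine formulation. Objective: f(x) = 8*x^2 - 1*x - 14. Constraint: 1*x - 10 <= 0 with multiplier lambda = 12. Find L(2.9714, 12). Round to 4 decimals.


Step 1: Evaluate f(x).
f(2.9714) = 8*2.9714^2 - 1*2.9714 - 14 = 53.6623
Step 2: Evaluate g(x).
g(2.9714) = 1*2.9714 - 10 = -7.0286
Step 3: Compute Lagrangian.
L = 53.6623 + 12*-7.0286 = -30.6809


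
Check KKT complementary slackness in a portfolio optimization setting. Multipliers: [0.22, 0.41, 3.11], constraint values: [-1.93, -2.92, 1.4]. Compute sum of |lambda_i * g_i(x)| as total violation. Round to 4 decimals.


KKT complementary slackness check:
lambda_1 * g_1 = 0.22 * -1.93 = -0.4246
lambda_2 * g_2 = 0.41 * -2.92 = -1.1972
lambda_3 * g_3 = 3.11 * 1.4 = 4.354
Total violation = 0.4246 + 1.1972 + 4.354 = 5.9758


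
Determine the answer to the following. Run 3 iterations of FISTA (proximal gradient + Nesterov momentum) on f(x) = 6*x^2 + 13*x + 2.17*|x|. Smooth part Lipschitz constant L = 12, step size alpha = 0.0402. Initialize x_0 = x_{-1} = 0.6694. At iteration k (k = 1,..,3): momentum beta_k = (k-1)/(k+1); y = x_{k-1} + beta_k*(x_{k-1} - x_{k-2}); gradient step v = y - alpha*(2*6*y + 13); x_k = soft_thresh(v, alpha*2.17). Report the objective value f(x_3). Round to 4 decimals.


FISTA on f(x) = 6*x^2 + 13*x + 2.17*|x|
L = 12, alpha = 0.0402
Iteration 1: beta = 0.0, y = 0.6694 + 0.0*(0.6694 - 0.6694) = 0.6694
  grad(y) = 21.0328, v = y - alpha*grad = -0.1761
  prox(v) = soft_thresh(-0.1761, 0.0872) = -0.0889
Iteration 2: beta = 0.3333, y = -0.0889 + 0.3333*(-0.0889 - 0.6694) = -0.3416
  grad(y) = 8.9002, v = y - alpha*grad = -0.6994
  prox(v) = soft_thresh(-0.6994, 0.0872) = -0.6122
Iteration 3: beta = 0.5, y = -0.6122 + 0.5*(-0.6122 + 0.0889) = -0.8739
  grad(y) = 2.5137, v = y - alpha*grad = -0.9749
  prox(v) = soft_thresh(-0.9749, 0.0872) = -0.8877
f(x_3) = 6*(-0.8877)^2 + 13*(-0.8877) + 2.17*|-0.8877| = -4.8857


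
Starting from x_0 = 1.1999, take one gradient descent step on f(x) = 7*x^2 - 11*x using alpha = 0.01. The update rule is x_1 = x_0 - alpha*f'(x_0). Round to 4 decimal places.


We compute the gradient at x_0 and apply the update.
f'(x) = 14*x - 11
f'(1.1999) = 14*1.1999 - 11 = 5.7986
x_1 = 1.1999 - 0.01*5.7986 = 1.1419


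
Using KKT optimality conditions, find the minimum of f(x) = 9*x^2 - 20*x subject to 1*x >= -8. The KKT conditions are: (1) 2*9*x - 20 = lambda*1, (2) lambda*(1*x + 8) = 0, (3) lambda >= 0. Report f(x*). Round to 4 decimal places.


Step 1: Try lambda = 0 (constraint inactive).
Stationarity: 2*9*x - 20 = 0
x* = 20/(2*9) = 10/9 = 1.1111 (rounded; the exact value 10/9 is used below)
Check constraint: 1*1.1111 = 1.1111 >= -8 -- satisfied.
Step 2: Compute optimal value.
f(x*) = 9*(10/9)^2 - 20*(10/9) = -11.1111


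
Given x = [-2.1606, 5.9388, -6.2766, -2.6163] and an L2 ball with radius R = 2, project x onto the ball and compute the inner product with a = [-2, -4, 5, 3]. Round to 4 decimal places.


Step 1: Compute ||x|| (intermediates to 6 decimals).
||x|| = sqrt((-2.1606)^2 + 5.9388^2 + (-6.2766)^2 + (-2.6163)^2) = 9.283225
Step 2: Project.
Since ||x|| > R, scale = R/||x|| = 2/9.283225 = 0.215442, proj(x) = scale * x
proj(x) = [-0.465484, 1.279467, -1.352243, -0.563661]
Step 3: Dot product.
a^T * proj(x) = -2*(-0.465484) - 4*1.279467 + 5*(-1.352243) + 3*(-0.563661) = -12.6391


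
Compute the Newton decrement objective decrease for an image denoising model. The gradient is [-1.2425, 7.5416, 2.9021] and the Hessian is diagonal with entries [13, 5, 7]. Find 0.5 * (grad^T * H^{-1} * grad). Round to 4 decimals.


Step 1: H is diagonal, so H^(-1) * g = [-0.0956, 1.5083, 0.4146].
Step 2: g^T H^(-1) g = sum_i g_i^2 / H_ii
  = (-1.2425)^2/13 + (7.5416)^2/5 + (2.9021)^2/7
  = 0.1188 + 11.3751 + 1.2032 = 12.6971
Step 3: Objective decrease = 0.5 * g^T H^(-1) g = 6.3485


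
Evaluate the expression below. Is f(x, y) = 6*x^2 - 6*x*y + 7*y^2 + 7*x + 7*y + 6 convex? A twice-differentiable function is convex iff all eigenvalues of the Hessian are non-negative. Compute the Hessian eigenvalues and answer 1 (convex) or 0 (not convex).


The Hessian of f(x,y) = 6*x^2 - 6*x*y + 7*y^2 + 7*x + 7*y + 6 is:
H = [[12, -6], [-6, 14]]
Trace = 12 + 14 = 26
Determinant = 12*14 - (-6)^2 = 132
Discriminant = (26)^2 - 4*132 = 148.0
Eigenvalues: lambda_1 = 6.9172, lambda_2 = 19.0828
The function is convex.

1


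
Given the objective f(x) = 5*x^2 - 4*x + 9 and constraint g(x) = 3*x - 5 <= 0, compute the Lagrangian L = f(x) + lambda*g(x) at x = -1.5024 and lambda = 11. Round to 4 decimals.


Step 1: Evaluate f(x).
f(-1.5024) = 5*(-1.5024)^2 - 4*(-1.5024) + 9 = 26.2956
Step 2: Evaluate g(x).
g(-1.5024) = 3*-1.5024 - 5 = -9.5072
Step 3: Compute Lagrangian.
L = 26.2956 + 11*-9.5072 = -78.2836


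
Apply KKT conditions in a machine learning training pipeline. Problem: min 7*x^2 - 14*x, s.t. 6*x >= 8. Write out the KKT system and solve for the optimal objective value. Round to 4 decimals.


Step 1: Try lambda = 0 (constraint inactive).
x_unc = 14/(2*7) = 1.0
Check: 6*1.0 = 6.0 < 8 -- violated!
Step 2: Constraint must be active: 6*x = 8
x* = 8/6 = 4/3 = 1.3333 (rounded; the exact value 4/3 is used below)
lambda = (2*7*(4/3) - 14)/6 = 0.7778
Step 3: Compute optimal value.
f(x*) = 7*(4/3)^2 - 14*(4/3) = -6.2222


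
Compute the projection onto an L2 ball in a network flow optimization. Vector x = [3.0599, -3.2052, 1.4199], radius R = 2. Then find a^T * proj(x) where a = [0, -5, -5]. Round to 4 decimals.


Step 1: Compute ||x|| (intermediates to 6 decimals).
||x|| = sqrt(3.0599^2 + (-3.2052)^2 + 1.4199^2) = 4.653215
Step 2: Project.
Since ||x|| > R, scale = R/||x|| = 2/4.653215 = 0.42981, proj(x) = scale * x
proj(x) = [1.315176, -1.377627, 0.610287]
Step 3: Dot product.
a^T * proj(x) = 0*1.315176 - 5*(-1.377627) - 5*0.610287 = 3.8367


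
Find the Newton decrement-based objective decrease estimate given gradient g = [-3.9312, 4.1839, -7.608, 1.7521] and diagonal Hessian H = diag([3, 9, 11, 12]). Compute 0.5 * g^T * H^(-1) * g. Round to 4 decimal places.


Step 1: H is diagonal, so H^(-1) * g = [-1.3104, 0.4649, -0.6916, 0.146].
Step 2: g^T H^(-1) g = sum_i g_i^2 / H_ii
  = (-3.9312)^2/3 + (4.1839)^2/9 + (-7.608)^2/11 + (1.7521)^2/12
  = 5.1514 + 1.945 + 5.262 + 0.2558 = 12.6142
Step 3: Objective decrease = 0.5 * g^T H^(-1) g = 6.3071


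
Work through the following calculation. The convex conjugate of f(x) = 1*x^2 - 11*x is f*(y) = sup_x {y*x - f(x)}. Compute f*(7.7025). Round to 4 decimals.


f*(y) = sup_x {y*x - a*x^2 - b*x} = sup_x {(y-b)*x - a*x^2}
FOC: (y - b) - 2a*x = 0 => x* = (y - b)/(2a)
x* = (7.7025 + 11)/(2*1) = 9.3513
f*(7.7025) = (y-b)^2/(4a) = (7.7025 + 11)^2/(4*1)
= 349.7835/4 = 87.4459


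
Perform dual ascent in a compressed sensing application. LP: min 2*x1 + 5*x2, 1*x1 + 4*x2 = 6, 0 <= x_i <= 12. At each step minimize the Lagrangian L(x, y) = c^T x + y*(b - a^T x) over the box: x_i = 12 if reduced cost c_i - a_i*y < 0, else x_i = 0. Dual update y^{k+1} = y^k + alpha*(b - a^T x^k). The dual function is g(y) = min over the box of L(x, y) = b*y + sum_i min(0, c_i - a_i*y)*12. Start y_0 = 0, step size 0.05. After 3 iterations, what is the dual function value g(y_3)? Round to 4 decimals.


Dual ascent for LP: min 2*x1 + 5*x2, 1*x1 + 4*x2 = 6, 0 <= x_i <= 12
Step 1: y^k = 0.0, reduced costs: (2.0, 5.0)
  x^k = (0.0, 0.0), subgradient = b - a^T x = 6.0
  y^{k+1} = 0.0 + 0.05*6.0 = 0.3
Step 2: y^k = 0.3, reduced costs: (1.7, 3.8)
  x^k = (0.0, 0.0), subgradient = b - a^T x = 6.0
  y^{k+1} = 0.3 + 0.05*6.0 = 0.6
Step 3: y^k = 0.6, reduced costs: (1.4, 2.6)
  x^k = (0.0, 0.0), subgradient = b - a^T x = 6.0
  y^{k+1} = 0.6 + 0.05*6.0 = 0.9
Dual objective at y_3 = 0.9: reduced costs (1.1, 1.4), box minimizer x = (0.0, 0.0)
g(y_3) = b*y + (c1 - a1*y)*x1 + (c2 - a2*y)*x2 = 6*0.9 + 1.1*0.0 + 1.4*0.0 = 5.4 + 0.0 + 0.0 = 5.4


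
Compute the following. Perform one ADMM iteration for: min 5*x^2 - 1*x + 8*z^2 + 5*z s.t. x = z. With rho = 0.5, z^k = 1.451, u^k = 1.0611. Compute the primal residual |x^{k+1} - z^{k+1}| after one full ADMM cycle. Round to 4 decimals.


ADMM iteration with rho = 0.5, z^k = 1.451, u^k = 1.0611
Step 1: x-update.
Minimize 5*x^2 - 1*x + (0.5/2)*(x - 1.451 + 1.0611)^2
FOC: (2*5 + 0.5)*x = 1 + 0.5*(1.451 - 1.0611)
x^{k+1} = 0.1138
Step 2: z-update.
Minimize 8*z^2 + 5*z + (0.5/2)*(0.1138 - z + 1.0611)^2
FOC: (2*8 + 0.5)*z = -5 + 0.5*(0.1138 + 1.0611)
z^{k+1} = -0.2674
Step 3: u-update.
u^{k+1} = 1.0611 + 0.1138 + 0.2674 = 1.4423
Step 4: Primal residual = |0.1138 + 0.2674| = 0.3812


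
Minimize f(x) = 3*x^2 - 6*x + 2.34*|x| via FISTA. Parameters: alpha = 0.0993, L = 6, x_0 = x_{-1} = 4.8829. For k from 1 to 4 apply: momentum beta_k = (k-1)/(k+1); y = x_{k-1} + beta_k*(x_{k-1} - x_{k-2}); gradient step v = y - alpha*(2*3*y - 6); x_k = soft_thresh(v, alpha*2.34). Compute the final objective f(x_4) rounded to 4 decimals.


FISTA on f(x) = 3*x^2 - 6*x + 2.34*|x|
L = 6, alpha = 0.0993
Iteration 1: beta = 0.0, y = 4.8829 + 0.0*(4.8829 - 4.8829) = 4.8829
  grad(y) = 23.2974, v = y - alpha*grad = 2.5695
  prox(v) = soft_thresh(2.5695, 0.2324) = 2.3371
Iteration 2: beta = 0.3333, y = 2.3371 + 0.3333*(2.3371 - 4.8829) = 1.4885
  grad(y) = 2.931, v = y - alpha*grad = 1.1975
  prox(v) = soft_thresh(1.1975, 0.2324) = 0.9651
Iteration 3: beta = 0.5, y = 0.9651 + 0.5*(0.9651 - 2.3371) = 0.2791
  grad(y) = -4.3255, v = y - alpha*grad = 0.7086
  prox(v) = soft_thresh(0.7086, 0.2324) = 0.4762
Iteration 4: beta = 0.6, y = 0.4762 + 0.6*(0.4762 - 0.9651) = 0.1829
  grad(y) = -4.9024, v = y - alpha*grad = 0.6697
  prox(v) = soft_thresh(0.6697, 0.2324) = 0.4374
f(x_4) = 3*0.4374^2 - 6*0.4374 + 2.34*|0.4374| = -1.0269


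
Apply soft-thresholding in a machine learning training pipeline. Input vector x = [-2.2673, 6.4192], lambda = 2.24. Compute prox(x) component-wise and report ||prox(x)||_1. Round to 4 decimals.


Soft-thresholding with lambda = 2.24:
prox(-2.2673) = sign(-2.2673)*max(|-2.2673| - 2.24, 0) = -0.0273
prox(6.4192) = sign(6.4192)*max(|6.4192| - 2.24, 0) = 4.1792
prox(x) = [-0.0273, 4.1792]
||prox(x)||_1 = 0.0273 + 4.1792 = 4.2065


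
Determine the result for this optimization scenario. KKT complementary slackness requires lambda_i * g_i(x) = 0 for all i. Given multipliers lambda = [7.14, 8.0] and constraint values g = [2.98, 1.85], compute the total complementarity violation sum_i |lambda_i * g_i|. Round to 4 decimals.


KKT complementary slackness check:
lambda_1 * g_1 = 7.14 * 2.98 = 21.2772
lambda_2 * g_2 = 8.0 * 1.85 = 14.8
Total violation = 21.2772 + 14.8 = 36.0772


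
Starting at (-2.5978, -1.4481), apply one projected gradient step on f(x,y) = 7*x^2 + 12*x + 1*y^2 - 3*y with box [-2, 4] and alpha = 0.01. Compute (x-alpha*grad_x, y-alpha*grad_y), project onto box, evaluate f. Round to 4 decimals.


Step 1: Compute gradient at (-2.5978, -1.4481).
grad_x = 2*7*-2.5978 + 12 = -24.3692
grad_y = 2*1*-1.4481 - 3 = -5.8962
Step 2: Gradient step.
x_raw = -2.5978 - 0.01*-24.3692 = -2.3541
y_raw = -1.4481 - 0.01*-5.8962 = -1.3891
Step 3: Project onto [-2, 4].
x_proj = clip(-2.3541) = -2.0
y_proj = clip(-1.3891) = -1.3891
Step 4: Evaluate f.
f(-2.0, -1.3891) = 10.0971


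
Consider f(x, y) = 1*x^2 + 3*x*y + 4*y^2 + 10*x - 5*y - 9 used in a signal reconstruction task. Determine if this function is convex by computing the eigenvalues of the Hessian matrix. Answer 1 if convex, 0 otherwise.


The Hessian of f(x,y) = 1*x^2 + 3*x*y + 4*y^2 + 10*x - 5*y - 9 is:
H = [[2, 3], [3, 8]]
Trace = 2 + 8 = 10
Determinant = 2*8 - (3)^2 = 7
Discriminant = (10)^2 - 4*7 = 72.0
Eigenvalues: lambda_1 = 0.7574, lambda_2 = 9.2426
The function is convex.

1
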